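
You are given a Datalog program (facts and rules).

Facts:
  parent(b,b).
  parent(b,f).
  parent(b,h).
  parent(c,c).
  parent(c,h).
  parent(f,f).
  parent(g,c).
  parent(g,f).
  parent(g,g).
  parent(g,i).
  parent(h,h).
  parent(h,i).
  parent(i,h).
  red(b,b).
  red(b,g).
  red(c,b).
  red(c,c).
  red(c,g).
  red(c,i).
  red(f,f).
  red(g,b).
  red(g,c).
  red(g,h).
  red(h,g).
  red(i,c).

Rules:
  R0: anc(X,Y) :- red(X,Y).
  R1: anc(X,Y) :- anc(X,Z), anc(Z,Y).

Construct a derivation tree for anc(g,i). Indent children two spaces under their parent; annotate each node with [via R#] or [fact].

round 1: derive anc(b,b) via R0 from red(b,b)
round 1: derive anc(b,g) via R0 from red(b,g)
round 1: derive anc(c,b) via R0 from red(c,b)
round 1: derive anc(c,c) via R0 from red(c,c)
round 1: derive anc(c,g) via R0 from red(c,g)
round 1: derive anc(c,i) via R0 from red(c,i)
round 1: derive anc(f,f) via R0 from red(f,f)
round 1: derive anc(g,b) via R0 from red(g,b)
round 1: derive anc(g,c) via R0 from red(g,c)
round 1: derive anc(g,h) via R0 from red(g,h)
round 1: derive anc(h,g) via R0 from red(h,g)
round 1: derive anc(i,c) via R0 from red(i,c)
round 2: derive anc(b,c) via R1 from anc(b,g), anc(g,c)
round 2: derive anc(b,h) via R1 from anc(b,g), anc(g,h)
round 2: derive anc(c,h) via R1 from anc(c,g), anc(g,h)
round 2: derive anc(g,g) via R1 from anc(g,b), anc(b,g)
round 2: derive anc(g,i) via R1 from anc(g,c), anc(c,i)
round 2: derive anc(h,b) via R1 from anc(h,g), anc(g,b)
round 2: derive anc(h,c) via R1 from anc(h,g), anc(g,c)
round 2: derive anc(h,h) via R1 from anc(h,g), anc(g,h)
round 2: derive anc(i,b) via R1 from anc(i,c), anc(c,b)
round 2: derive anc(i,g) via R1 from anc(i,c), anc(c,g)
round 2: derive anc(i,i) via R1 from anc(i,c), anc(c,i)
round 3: derive anc(b,i) via R1 from anc(b,c), anc(c,i)
round 3: derive anc(h,i) via R1 from anc(h,c), anc(c,i)
round 3: derive anc(i,h) via R1 from anc(i,b), anc(b,h)

anc(g,i)  [via R1]
  anc(g,c)  [via R0]
    red(g,c)  [fact]
  anc(c,i)  [via R0]
    red(c,i)  [fact]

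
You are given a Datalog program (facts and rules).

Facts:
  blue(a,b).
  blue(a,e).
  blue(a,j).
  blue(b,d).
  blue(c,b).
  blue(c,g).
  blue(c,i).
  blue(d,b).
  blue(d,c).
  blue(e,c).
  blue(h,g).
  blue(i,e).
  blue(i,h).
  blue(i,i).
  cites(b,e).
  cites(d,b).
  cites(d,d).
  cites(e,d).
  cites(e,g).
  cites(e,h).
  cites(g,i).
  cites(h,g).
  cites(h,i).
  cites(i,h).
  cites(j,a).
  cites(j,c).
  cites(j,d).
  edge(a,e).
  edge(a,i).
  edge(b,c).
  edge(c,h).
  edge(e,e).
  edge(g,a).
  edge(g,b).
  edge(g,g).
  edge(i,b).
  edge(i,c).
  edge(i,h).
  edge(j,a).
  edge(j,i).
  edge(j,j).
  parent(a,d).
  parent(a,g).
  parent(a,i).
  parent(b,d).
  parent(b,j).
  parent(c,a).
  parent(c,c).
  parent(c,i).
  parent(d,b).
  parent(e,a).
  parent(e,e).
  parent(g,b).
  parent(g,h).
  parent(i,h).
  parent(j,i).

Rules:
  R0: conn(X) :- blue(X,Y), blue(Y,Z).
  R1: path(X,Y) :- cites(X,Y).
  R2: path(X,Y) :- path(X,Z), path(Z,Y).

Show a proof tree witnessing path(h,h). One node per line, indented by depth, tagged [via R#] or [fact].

path(h,h)  [via R2]
  path(h,i)  [via R1]
    cites(h,i)  [fact]
  path(i,h)  [via R1]
    cites(i,h)  [fact]

round 1: derive path(b,e) via R1 from cites(b,e)
round 1: derive path(d,b) via R1 from cites(d,b)
round 1: derive path(d,d) via R1 from cites(d,d)
round 1: derive path(e,d) via R1 from cites(e,d)
round 1: derive path(e,g) via R1 from cites(e,g)
round 1: derive path(e,h) via R1 from cites(e,h)
round 1: derive path(g,i) via R1 from cites(g,i)
round 1: derive path(h,g) via R1 from cites(h,g)
round 1: derive path(h,i) via R1 from cites(h,i)
round 1: derive path(i,h) via R1 from cites(i,h)
round 1: derive path(j,a) via R1 from cites(j,a)
round 1: derive path(j,c) via R1 from cites(j,c)
round 1: derive path(j,d) via R1 from cites(j,d)
round 2: derive path(b,d) via R2 from path(b,e), path(e,d)
round 2: derive path(b,g) via R2 from path(b,e), path(e,g)
round 2: derive path(b,h) via R2 from path(b,e), path(e,h)
round 2: derive path(d,e) via R2 from path(d,b), path(b,e)
round 2: derive path(e,b) via R2 from path(e,d), path(d,b)
round 2: derive path(e,i) via R2 from path(e,g), path(g,i)
round 2: derive path(g,h) via R2 from path(g,i), path(i,h)
round 2: derive path(h,h) via R2 from path(h,i), path(i,h)
round 2: derive path(i,g) via R2 from path(i,h), path(h,g)
round 2: derive path(i,i) via R2 from path(i,h), path(h,i)
round 2: derive path(j,b) via R2 from path(j,d), path(d,b)
round 3: derive path(b,b) via R2 from path(b,d), path(d,b)
round 3: derive path(b,i) via R2 from path(b,e), path(e,i)
round 3: derive path(d,g) via R2 from path(d,b), path(b,g)
round 3: derive path(d,h) via R2 from path(d,b), path(b,h)
round 3: derive path(d,i) via R2 from path(d,e), path(e,i)
round 3: derive path(e,e) via R2 from path(e,b), path(b,e)
round 3: derive path(g,g) via R2 from path(g,h), path(h,g)
round 3: derive path(j,e) via R2 from path(j,b), path(b,e)
round 3: derive path(j,g) via R2 from path(j,b), path(b,g)
round 3: derive path(j,h) via R2 from path(j,b), path(b,h)
round 4: derive path(j,i) via R2 from path(j,b), path(b,i)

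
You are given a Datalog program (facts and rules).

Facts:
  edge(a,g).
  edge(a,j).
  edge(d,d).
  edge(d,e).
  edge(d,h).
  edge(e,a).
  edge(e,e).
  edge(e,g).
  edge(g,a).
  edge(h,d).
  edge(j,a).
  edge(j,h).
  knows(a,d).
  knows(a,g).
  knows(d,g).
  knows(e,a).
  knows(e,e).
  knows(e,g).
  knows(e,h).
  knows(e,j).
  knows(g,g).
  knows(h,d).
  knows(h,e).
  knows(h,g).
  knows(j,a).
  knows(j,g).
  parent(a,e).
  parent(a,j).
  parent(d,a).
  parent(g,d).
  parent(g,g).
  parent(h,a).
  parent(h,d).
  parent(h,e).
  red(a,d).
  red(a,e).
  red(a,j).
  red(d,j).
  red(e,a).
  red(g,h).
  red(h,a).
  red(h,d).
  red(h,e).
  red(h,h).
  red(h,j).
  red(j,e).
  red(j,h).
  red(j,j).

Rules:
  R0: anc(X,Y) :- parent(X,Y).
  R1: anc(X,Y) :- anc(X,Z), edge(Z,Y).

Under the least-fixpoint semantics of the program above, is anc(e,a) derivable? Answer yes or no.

no

round 1: derive anc(a,e) via R0 from parent(a,e)
round 1: derive anc(a,j) via R0 from parent(a,j)
round 1: derive anc(d,a) via R0 from parent(d,a)
round 1: derive anc(g,d) via R0 from parent(g,d)
round 1: derive anc(g,g) via R0 from parent(g,g)
round 1: derive anc(h,a) via R0 from parent(h,a)
round 1: derive anc(h,d) via R0 from parent(h,d)
round 1: derive anc(h,e) via R0 from parent(h,e)
round 2: derive anc(a,a) via R1 from anc(a,e), edge(e,a)
round 2: derive anc(a,g) via R1 from anc(a,e), edge(e,g)
round 2: derive anc(a,h) via R1 from anc(a,j), edge(j,h)
round 2: derive anc(d,g) via R1 from anc(d,a), edge(a,g)
round 2: derive anc(d,j) via R1 from anc(d,a), edge(a,j)
round 2: derive anc(g,a) via R1 from anc(g,g), edge(g,a)
round 2: derive anc(g,e) via R1 from anc(g,d), edge(d,e)
round 2: derive anc(g,h) via R1 from anc(g,d), edge(d,h)
round 2: derive anc(h,g) via R1 from anc(h,a), edge(a,g)
round 2: derive anc(h,h) via R1 from anc(h,d), edge(d,h)
round 2: derive anc(h,j) via R1 from anc(h,a), edge(a,j)
round 3: derive anc(a,d) via R1 from anc(a,h), edge(h,d)
round 3: derive anc(d,h) via R1 from anc(d,j), edge(j,h)
round 3: derive anc(g,j) via R1 from anc(g,a), edge(a,j)
round 4: derive anc(d,d) via R1 from anc(d,h), edge(h,d)
round 5: derive anc(d,e) via R1 from anc(d,d), edge(d,e)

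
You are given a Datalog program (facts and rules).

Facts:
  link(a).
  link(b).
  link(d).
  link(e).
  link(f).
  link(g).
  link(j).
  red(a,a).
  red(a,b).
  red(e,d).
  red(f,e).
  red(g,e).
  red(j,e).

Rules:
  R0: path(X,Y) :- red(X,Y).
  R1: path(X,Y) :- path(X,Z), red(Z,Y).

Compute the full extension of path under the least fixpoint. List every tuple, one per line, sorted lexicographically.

path(a,a)
path(a,b)
path(e,d)
path(f,d)
path(f,e)
path(g,d)
path(g,e)
path(j,d)
path(j,e)

round 1: derive path(a,a) via R0 from red(a,a)
round 1: derive path(a,b) via R0 from red(a,b)
round 1: derive path(e,d) via R0 from red(e,d)
round 1: derive path(f,e) via R0 from red(f,e)
round 1: derive path(g,e) via R0 from red(g,e)
round 1: derive path(j,e) via R0 from red(j,e)
round 2: derive path(f,d) via R1 from path(f,e), red(e,d)
round 2: derive path(g,d) via R1 from path(g,e), red(e,d)
round 2: derive path(j,d) via R1 from path(j,e), red(e,d)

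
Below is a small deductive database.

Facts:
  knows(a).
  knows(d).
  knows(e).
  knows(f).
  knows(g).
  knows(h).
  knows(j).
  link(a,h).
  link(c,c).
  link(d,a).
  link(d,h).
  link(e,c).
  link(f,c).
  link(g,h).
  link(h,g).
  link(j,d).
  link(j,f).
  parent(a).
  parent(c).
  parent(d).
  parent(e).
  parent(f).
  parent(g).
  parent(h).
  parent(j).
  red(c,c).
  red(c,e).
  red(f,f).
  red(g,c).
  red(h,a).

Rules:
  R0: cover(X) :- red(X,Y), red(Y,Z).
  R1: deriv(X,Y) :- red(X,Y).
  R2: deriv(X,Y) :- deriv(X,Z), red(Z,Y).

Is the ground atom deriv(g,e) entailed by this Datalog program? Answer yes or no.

round 1: derive deriv(c,c) via R1 from red(c,c)
round 1: derive deriv(c,e) via R1 from red(c,e)
round 1: derive deriv(f,f) via R1 from red(f,f)
round 1: derive deriv(g,c) via R1 from red(g,c)
round 1: derive deriv(h,a) via R1 from red(h,a)
round 2: derive deriv(g,e) via R2 from deriv(g,c), red(c,e)

yes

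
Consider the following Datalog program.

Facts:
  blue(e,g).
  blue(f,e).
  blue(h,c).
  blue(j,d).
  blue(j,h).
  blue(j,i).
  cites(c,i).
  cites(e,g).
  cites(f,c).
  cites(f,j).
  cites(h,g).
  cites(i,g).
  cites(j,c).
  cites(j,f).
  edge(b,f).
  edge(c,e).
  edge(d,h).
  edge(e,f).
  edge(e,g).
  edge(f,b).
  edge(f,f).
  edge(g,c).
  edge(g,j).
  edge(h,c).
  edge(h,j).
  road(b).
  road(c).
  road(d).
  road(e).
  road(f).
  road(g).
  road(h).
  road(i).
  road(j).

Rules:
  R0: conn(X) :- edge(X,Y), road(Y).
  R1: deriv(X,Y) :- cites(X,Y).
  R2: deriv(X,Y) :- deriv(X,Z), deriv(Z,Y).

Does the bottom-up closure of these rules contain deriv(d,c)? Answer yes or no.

no

round 1: derive deriv(c,i) via R1 from cites(c,i)
round 1: derive deriv(e,g) via R1 from cites(e,g)
round 1: derive deriv(f,c) via R1 from cites(f,c)
round 1: derive deriv(f,j) via R1 from cites(f,j)
round 1: derive deriv(h,g) via R1 from cites(h,g)
round 1: derive deriv(i,g) via R1 from cites(i,g)
round 1: derive deriv(j,c) via R1 from cites(j,c)
round 1: derive deriv(j,f) via R1 from cites(j,f)
round 2: derive deriv(c,g) via R2 from deriv(c,i), deriv(i,g)
round 2: derive deriv(f,f) via R2 from deriv(f,j), deriv(j,f)
round 2: derive deriv(f,i) via R2 from deriv(f,c), deriv(c,i)
round 2: derive deriv(j,i) via R2 from deriv(j,c), deriv(c,i)
round 2: derive deriv(j,j) via R2 from deriv(j,f), deriv(f,j)
round 3: derive deriv(f,g) via R2 from deriv(f,c), deriv(c,g)
round 3: derive deriv(j,g) via R2 from deriv(j,c), deriv(c,g)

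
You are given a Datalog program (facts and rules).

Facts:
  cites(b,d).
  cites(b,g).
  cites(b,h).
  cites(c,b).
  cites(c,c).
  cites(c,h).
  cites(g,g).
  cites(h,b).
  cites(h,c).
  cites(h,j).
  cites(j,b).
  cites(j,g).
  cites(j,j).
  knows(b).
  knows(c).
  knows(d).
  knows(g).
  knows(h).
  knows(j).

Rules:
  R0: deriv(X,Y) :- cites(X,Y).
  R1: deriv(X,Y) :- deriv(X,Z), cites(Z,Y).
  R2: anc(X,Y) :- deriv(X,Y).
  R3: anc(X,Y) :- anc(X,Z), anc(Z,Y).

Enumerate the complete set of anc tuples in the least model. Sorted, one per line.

anc(b,b)
anc(b,c)
anc(b,d)
anc(b,g)
anc(b,h)
anc(b,j)
anc(c,b)
anc(c,c)
anc(c,d)
anc(c,g)
anc(c,h)
anc(c,j)
anc(g,g)
anc(h,b)
anc(h,c)
anc(h,d)
anc(h,g)
anc(h,h)
anc(h,j)
anc(j,b)
anc(j,c)
anc(j,d)
anc(j,g)
anc(j,h)
anc(j,j)

round 1: derive deriv(b,d) via R0 from cites(b,d)
round 1: derive deriv(b,g) via R0 from cites(b,g)
round 1: derive deriv(b,h) via R0 from cites(b,h)
round 1: derive deriv(c,b) via R0 from cites(c,b)
round 1: derive deriv(c,c) via R0 from cites(c,c)
round 1: derive deriv(c,h) via R0 from cites(c,h)
round 1: derive deriv(g,g) via R0 from cites(g,g)
round 1: derive deriv(h,b) via R0 from cites(h,b)
round 1: derive deriv(h,c) via R0 from cites(h,c)
round 1: derive deriv(h,j) via R0 from cites(h,j)
round 1: derive deriv(j,b) via R0 from cites(j,b)
round 1: derive deriv(j,g) via R0 from cites(j,g)
round 1: derive deriv(j,j) via R0 from cites(j,j)
round 2: derive deriv(b,b) via R1 from deriv(b,h), cites(h,b)
round 2: derive deriv(b,c) via R1 from deriv(b,h), cites(h,c)
round 2: derive deriv(b,j) via R1 from deriv(b,h), cites(h,j)
round 2: derive deriv(c,d) via R1 from deriv(c,b), cites(b,d)
round 2: derive deriv(c,g) via R1 from deriv(c,b), cites(b,g)
round 2: derive deriv(c,j) via R1 from deriv(c,h), cites(h,j)
round 2: derive deriv(h,d) via R1 from deriv(h,b), cites(b,d)
round 2: derive deriv(h,g) via R1 from deriv(h,b), cites(b,g)
round 2: derive deriv(h,h) via R1 from deriv(h,b), cites(b,h)
round 2: derive deriv(j,d) via R1 from deriv(j,b), cites(b,d)
round 2: derive deriv(j,h) via R1 from deriv(j,b), cites(b,h)
round 2: derive anc(b,d) via R2 from deriv(b,d)
round 2: derive anc(b,g) via R2 from deriv(b,g)
round 2: derive anc(b,h) via R2 from deriv(b,h)
round 2: derive anc(c,b) via R2 from deriv(c,b)
round 2: derive anc(c,c) via R2 from deriv(c,c)
round 2: derive anc(c,h) via R2 from deriv(c,h)
round 2: derive anc(g,g) via R2 from deriv(g,g)
round 2: derive anc(h,b) via R2 from deriv(h,b)
round 2: derive anc(h,c) via R2 from deriv(h,c)
round 2: derive anc(h,j) via R2 from deriv(h,j)
round 2: derive anc(j,b) via R2 from deriv(j,b)
round 2: derive anc(j,g) via R2 from deriv(j,g)
round 2: derive anc(j,j) via R2 from deriv(j,j)
round 3: derive deriv(j,c) via R1 from deriv(j,h), cites(h,c)
round 3: derive anc(b,b) via R2 from deriv(b,b)
round 3: derive anc(b,c) via R2 from deriv(b,c)
round 3: derive anc(b,j) via R2 from deriv(b,j)
round 3: derive anc(c,d) via R2 from deriv(c,d)
round 3: derive anc(c,g) via R2 from deriv(c,g)
round 3: derive anc(c,j) via R2 from deriv(c,j)
round 3: derive anc(h,d) via R2 from deriv(h,d)
round 3: derive anc(h,g) via R2 from deriv(h,g)
round 3: derive anc(h,h) via R2 from deriv(h,h)
round 3: derive anc(j,d) via R2 from deriv(j,d)
round 3: derive anc(j,h) via R2 from deriv(j,h)
round 4: derive anc(j,c) via R2 from deriv(j,c)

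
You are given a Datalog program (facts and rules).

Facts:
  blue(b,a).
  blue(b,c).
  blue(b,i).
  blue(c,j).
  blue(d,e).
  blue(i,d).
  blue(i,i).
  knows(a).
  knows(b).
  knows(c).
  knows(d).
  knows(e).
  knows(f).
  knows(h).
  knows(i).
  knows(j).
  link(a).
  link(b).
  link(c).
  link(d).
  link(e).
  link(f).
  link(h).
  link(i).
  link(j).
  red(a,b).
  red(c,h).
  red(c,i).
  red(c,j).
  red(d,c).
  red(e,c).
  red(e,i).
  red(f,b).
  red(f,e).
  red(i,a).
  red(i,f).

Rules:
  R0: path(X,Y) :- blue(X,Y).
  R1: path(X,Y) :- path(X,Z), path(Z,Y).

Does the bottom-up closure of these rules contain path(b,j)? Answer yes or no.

round 1: derive path(b,a) via R0 from blue(b,a)
round 1: derive path(b,c) via R0 from blue(b,c)
round 1: derive path(b,i) via R0 from blue(b,i)
round 1: derive path(c,j) via R0 from blue(c,j)
round 1: derive path(d,e) via R0 from blue(d,e)
round 1: derive path(i,d) via R0 from blue(i,d)
round 1: derive path(i,i) via R0 from blue(i,i)
round 2: derive path(b,d) via R1 from path(b,i), path(i,d)
round 2: derive path(b,j) via R1 from path(b,c), path(c,j)
round 2: derive path(i,e) via R1 from path(i,d), path(d,e)
round 3: derive path(b,e) via R1 from path(b,d), path(d,e)

yes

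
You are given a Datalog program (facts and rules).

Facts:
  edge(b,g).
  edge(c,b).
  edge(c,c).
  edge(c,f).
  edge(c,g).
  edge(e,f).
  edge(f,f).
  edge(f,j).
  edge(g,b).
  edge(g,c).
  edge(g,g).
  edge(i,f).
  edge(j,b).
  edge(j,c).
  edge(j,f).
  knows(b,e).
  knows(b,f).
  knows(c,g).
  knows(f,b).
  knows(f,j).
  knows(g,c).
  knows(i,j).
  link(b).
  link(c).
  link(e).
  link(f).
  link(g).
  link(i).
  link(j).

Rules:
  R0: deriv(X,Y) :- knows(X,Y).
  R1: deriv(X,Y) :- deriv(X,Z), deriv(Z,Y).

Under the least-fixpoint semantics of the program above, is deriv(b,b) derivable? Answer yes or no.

round 1: derive deriv(b,e) via R0 from knows(b,e)
round 1: derive deriv(b,f) via R0 from knows(b,f)
round 1: derive deriv(c,g) via R0 from knows(c,g)
round 1: derive deriv(f,b) via R0 from knows(f,b)
round 1: derive deriv(f,j) via R0 from knows(f,j)
round 1: derive deriv(g,c) via R0 from knows(g,c)
round 1: derive deriv(i,j) via R0 from knows(i,j)
round 2: derive deriv(b,b) via R1 from deriv(b,f), deriv(f,b)
round 2: derive deriv(b,j) via R1 from deriv(b,f), deriv(f,j)
round 2: derive deriv(c,c) via R1 from deriv(c,g), deriv(g,c)
round 2: derive deriv(f,e) via R1 from deriv(f,b), deriv(b,e)
round 2: derive deriv(f,f) via R1 from deriv(f,b), deriv(b,f)
round 2: derive deriv(g,g) via R1 from deriv(g,c), deriv(c,g)

yes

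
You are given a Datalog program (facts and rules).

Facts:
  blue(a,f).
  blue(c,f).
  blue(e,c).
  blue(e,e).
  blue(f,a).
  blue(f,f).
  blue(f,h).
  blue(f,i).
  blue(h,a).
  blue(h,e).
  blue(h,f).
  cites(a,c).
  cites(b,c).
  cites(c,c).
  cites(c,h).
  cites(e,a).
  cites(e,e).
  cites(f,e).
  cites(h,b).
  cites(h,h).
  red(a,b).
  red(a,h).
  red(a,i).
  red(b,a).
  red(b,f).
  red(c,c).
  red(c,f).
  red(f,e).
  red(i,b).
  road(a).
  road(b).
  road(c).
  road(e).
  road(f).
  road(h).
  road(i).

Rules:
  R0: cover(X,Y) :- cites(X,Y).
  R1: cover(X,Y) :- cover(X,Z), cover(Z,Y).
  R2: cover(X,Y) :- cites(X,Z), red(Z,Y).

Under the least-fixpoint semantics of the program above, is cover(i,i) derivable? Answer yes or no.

round 1: derive cover(a,c) via R0 from cites(a,c)
round 1: derive cover(b,c) via R0 from cites(b,c)
round 1: derive cover(c,c) via R0 from cites(c,c)
round 1: derive cover(c,h) via R0 from cites(c,h)
round 1: derive cover(e,a) via R0 from cites(e,a)
round 1: derive cover(e,e) via R0 from cites(e,e)
round 1: derive cover(f,e) via R0 from cites(f,e)
round 1: derive cover(h,b) via R0 from cites(h,b)
round 1: derive cover(h,h) via R0 from cites(h,h)
round 1: derive cover(a,f) via R2 from cites(a,c), red(c,f)
round 1: derive cover(b,f) via R2 from cites(b,c), red(c,f)
round 1: derive cover(c,f) via R2 from cites(c,c), red(c,f)
round 1: derive cover(e,b) via R2 from cites(e,a), red(a,b)
round 1: derive cover(e,h) via R2 from cites(e,a), red(a,h)
round 1: derive cover(e,i) via R2 from cites(e,a), red(a,i)
round 1: derive cover(h,a) via R2 from cites(h,b), red(b,a)
round 1: derive cover(h,f) via R2 from cites(h,b), red(b,f)
round 2: derive cover(a,e) via R1 from cover(a,f), cover(f,e)
round 2: derive cover(a,h) via R1 from cover(a,c), cover(c,h)
round 2: derive cover(b,e) via R1 from cover(b,f), cover(f,e)
round 2: derive cover(b,h) via R1 from cover(b,c), cover(c,h)
round 2: derive cover(c,a) via R1 from cover(c,h), cover(h,a)
round 2: derive cover(c,b) via R1 from cover(c,h), cover(h,b)
round 2: derive cover(c,e) via R1 from cover(c,f), cover(f,e)
round 2: derive cover(e,c) via R1 from cover(e,a), cover(a,c)
round 2: derive cover(e,f) via R1 from cover(e,a), cover(a,f)
round 2: derive cover(f,a) via R1 from cover(f,e), cover(e,a)
round 2: derive cover(f,b) via R1 from cover(f,e), cover(e,b)
round 2: derive cover(f,h) via R1 from cover(f,e), cover(e,h)
round 2: derive cover(f,i) via R1 from cover(f,e), cover(e,i)
round 2: derive cover(h,c) via R1 from cover(h,a), cover(a,c)
round 2: derive cover(h,e) via R1 from cover(h,f), cover(f,e)
round 3: derive cover(a,a) via R1 from cover(a,c), cover(c,a)
round 3: derive cover(a,b) via R1 from cover(a,c), cover(c,b)
round 3: derive cover(a,i) via R1 from cover(a,e), cover(e,i)
round 3: derive cover(b,a) via R1 from cover(b,c), cover(c,a)
round 3: derive cover(b,b) via R1 from cover(b,c), cover(c,b)
round 3: derive cover(b,i) via R1 from cover(b,e), cover(e,i)
round 3: derive cover(c,i) via R1 from cover(c,e), cover(e,i)
round 3: derive cover(f,c) via R1 from cover(f,a), cover(a,c)
round 3: derive cover(f,f) via R1 from cover(f,a), cover(a,f)
round 3: derive cover(h,i) via R1 from cover(h,e), cover(e,i)

no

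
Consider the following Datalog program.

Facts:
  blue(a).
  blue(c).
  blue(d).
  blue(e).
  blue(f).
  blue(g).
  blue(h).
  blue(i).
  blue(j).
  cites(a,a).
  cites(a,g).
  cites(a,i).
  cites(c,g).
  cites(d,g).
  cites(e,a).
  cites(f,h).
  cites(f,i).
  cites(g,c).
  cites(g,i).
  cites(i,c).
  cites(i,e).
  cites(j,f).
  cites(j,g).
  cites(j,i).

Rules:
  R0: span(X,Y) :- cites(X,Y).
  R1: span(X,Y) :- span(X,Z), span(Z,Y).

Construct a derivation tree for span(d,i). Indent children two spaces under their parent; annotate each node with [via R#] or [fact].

round 1: derive span(a,a) via R0 from cites(a,a)
round 1: derive span(a,g) via R0 from cites(a,g)
round 1: derive span(a,i) via R0 from cites(a,i)
round 1: derive span(c,g) via R0 from cites(c,g)
round 1: derive span(d,g) via R0 from cites(d,g)
round 1: derive span(e,a) via R0 from cites(e,a)
round 1: derive span(f,h) via R0 from cites(f,h)
round 1: derive span(f,i) via R0 from cites(f,i)
round 1: derive span(g,c) via R0 from cites(g,c)
round 1: derive span(g,i) via R0 from cites(g,i)
round 1: derive span(i,c) via R0 from cites(i,c)
round 1: derive span(i,e) via R0 from cites(i,e)
round 1: derive span(j,f) via R0 from cites(j,f)
round 1: derive span(j,g) via R0 from cites(j,g)
round 1: derive span(j,i) via R0 from cites(j,i)
round 2: derive span(a,c) via R1 from span(a,g), span(g,c)
round 2: derive span(a,e) via R1 from span(a,i), span(i,e)
round 2: derive span(c,c) via R1 from span(c,g), span(g,c)
round 2: derive span(c,i) via R1 from span(c,g), span(g,i)
round 2: derive span(d,c) via R1 from span(d,g), span(g,c)
round 2: derive span(d,i) via R1 from span(d,g), span(g,i)
round 2: derive span(e,g) via R1 from span(e,a), span(a,g)
round 2: derive span(e,i) via R1 from span(e,a), span(a,i)
round 2: derive span(f,c) via R1 from span(f,i), span(i,c)
round 2: derive span(f,e) via R1 from span(f,i), span(i,e)
round 2: derive span(g,e) via R1 from span(g,i), span(i,e)
round 2: derive span(g,g) via R1 from span(g,c), span(c,g)
round 2: derive span(i,a) via R1 from span(i,e), span(e,a)
round 2: derive span(i,g) via R1 from span(i,c), span(c,g)
round 2: derive span(j,c) via R1 from span(j,g), span(g,c)
round 2: derive span(j,e) via R1 from span(j,i), span(i,e)
round 2: derive span(j,h) via R1 from span(j,f), span(f,h)
round 3: derive span(c,a) via R1 from span(c,i), span(i,a)
round 3: derive span(c,e) via R1 from span(c,g), span(g,e)
round 3: derive span(d,a) via R1 from span(d,i), span(i,a)
round 3: derive span(d,e) via R1 from span(d,g), span(g,e)
round 3: derive span(e,c) via R1 from span(e,a), span(a,c)
round 3: derive span(e,e) via R1 from span(e,a), span(a,e)
round 3: derive span(f,a) via R1 from span(f,e), span(e,a)
round 3: derive span(f,g) via R1 from span(f,c), span(c,g)
round 3: derive span(g,a) via R1 from span(g,e), span(e,a)
round 3: derive span(i,i) via R1 from span(i,a), span(a,i)
round 3: derive span(j,a) via R1 from span(j,e), span(e,a)

span(d,i)  [via R1]
  span(d,g)  [via R0]
    cites(d,g)  [fact]
  span(g,i)  [via R0]
    cites(g,i)  [fact]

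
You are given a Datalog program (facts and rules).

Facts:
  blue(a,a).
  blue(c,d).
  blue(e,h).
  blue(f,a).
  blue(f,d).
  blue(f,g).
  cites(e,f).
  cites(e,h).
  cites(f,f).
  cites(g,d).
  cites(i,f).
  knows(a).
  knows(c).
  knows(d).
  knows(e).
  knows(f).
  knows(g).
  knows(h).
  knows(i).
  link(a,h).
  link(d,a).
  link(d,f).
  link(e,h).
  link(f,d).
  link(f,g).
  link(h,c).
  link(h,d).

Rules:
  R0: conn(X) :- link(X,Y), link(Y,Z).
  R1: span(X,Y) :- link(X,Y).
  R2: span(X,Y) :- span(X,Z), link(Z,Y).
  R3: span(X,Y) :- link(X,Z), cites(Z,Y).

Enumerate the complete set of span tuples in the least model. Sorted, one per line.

round 1: derive span(a,h) via R1 from link(a,h)
round 1: derive span(d,a) via R1 from link(d,a)
round 1: derive span(d,f) via R1 from link(d,f)
round 1: derive span(e,h) via R1 from link(e,h)
round 1: derive span(f,d) via R1 from link(f,d)
round 1: derive span(f,g) via R1 from link(f,g)
round 1: derive span(h,c) via R1 from link(h,c)
round 1: derive span(h,d) via R1 from link(h,d)
round 2: derive span(a,c) via R2 from span(a,h), link(h,c)
round 2: derive span(a,d) via R2 from span(a,h), link(h,d)
round 2: derive span(d,d) via R2 from span(d,f), link(f,d)
round 2: derive span(d,g) via R2 from span(d,f), link(f,g)
round 2: derive span(d,h) via R2 from span(d,a), link(a,h)
round 2: derive span(e,c) via R2 from span(e,h), link(h,c)
round 2: derive span(e,d) via R2 from span(e,h), link(h,d)
round 2: derive span(f,a) via R2 from span(f,d), link(d,a)
round 2: derive span(f,f) via R2 from span(f,d), link(d,f)
round 2: derive span(h,a) via R2 from span(h,d), link(d,a)
round 2: derive span(h,f) via R2 from span(h,d), link(d,f)
round 3: derive span(a,a) via R2 from span(a,d), link(d,a)
round 3: derive span(a,f) via R2 from span(a,d), link(d,f)
round 3: derive span(d,c) via R2 from span(d,h), link(h,c)
round 3: derive span(e,a) via R2 from span(e,d), link(d,a)
round 3: derive span(e,f) via R2 from span(e,d), link(d,f)
round 3: derive span(f,h) via R2 from span(f,a), link(a,h)
round 3: derive span(h,g) via R2 from span(h,f), link(f,g)
round 3: derive span(h,h) via R2 from span(h,a), link(a,h)
round 4: derive span(a,g) via R2 from span(a,f), link(f,g)
round 4: derive span(e,g) via R2 from span(e,f), link(f,g)
round 4: derive span(f,c) via R2 from span(f,h), link(h,c)

span(a,a)
span(a,c)
span(a,d)
span(a,f)
span(a,g)
span(a,h)
span(d,a)
span(d,c)
span(d,d)
span(d,f)
span(d,g)
span(d,h)
span(e,a)
span(e,c)
span(e,d)
span(e,f)
span(e,g)
span(e,h)
span(f,a)
span(f,c)
span(f,d)
span(f,f)
span(f,g)
span(f,h)
span(h,a)
span(h,c)
span(h,d)
span(h,f)
span(h,g)
span(h,h)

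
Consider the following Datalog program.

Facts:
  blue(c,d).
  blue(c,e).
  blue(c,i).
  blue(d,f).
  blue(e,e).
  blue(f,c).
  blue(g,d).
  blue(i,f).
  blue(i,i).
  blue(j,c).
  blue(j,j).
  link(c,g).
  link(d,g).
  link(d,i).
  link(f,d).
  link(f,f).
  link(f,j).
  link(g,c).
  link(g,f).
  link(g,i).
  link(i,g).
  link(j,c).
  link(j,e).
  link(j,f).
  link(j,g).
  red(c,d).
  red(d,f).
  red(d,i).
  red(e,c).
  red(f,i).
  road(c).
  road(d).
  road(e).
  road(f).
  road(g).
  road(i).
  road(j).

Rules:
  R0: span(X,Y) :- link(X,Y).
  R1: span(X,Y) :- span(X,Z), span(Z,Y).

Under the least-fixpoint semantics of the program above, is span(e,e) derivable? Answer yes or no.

round 1: derive span(c,g) via R0 from link(c,g)
round 1: derive span(d,g) via R0 from link(d,g)
round 1: derive span(d,i) via R0 from link(d,i)
round 1: derive span(f,d) via R0 from link(f,d)
round 1: derive span(f,f) via R0 from link(f,f)
round 1: derive span(f,j) via R0 from link(f,j)
round 1: derive span(g,c) via R0 from link(g,c)
round 1: derive span(g,f) via R0 from link(g,f)
round 1: derive span(g,i) via R0 from link(g,i)
round 1: derive span(i,g) via R0 from link(i,g)
round 1: derive span(j,c) via R0 from link(j,c)
round 1: derive span(j,e) via R0 from link(j,e)
round 1: derive span(j,f) via R0 from link(j,f)
round 1: derive span(j,g) via R0 from link(j,g)
round 2: derive span(c,c) via R1 from span(c,g), span(g,c)
round 2: derive span(c,f) via R1 from span(c,g), span(g,f)
round 2: derive span(c,i) via R1 from span(c,g), span(g,i)
round 2: derive span(d,c) via R1 from span(d,g), span(g,c)
round 2: derive span(d,f) via R1 from span(d,g), span(g,f)
round 2: derive span(f,c) via R1 from span(f,j), span(j,c)
round 2: derive span(f,e) via R1 from span(f,j), span(j,e)
round 2: derive span(f,g) via R1 from span(f,d), span(d,g)
round 2: derive span(f,i) via R1 from span(f,d), span(d,i)
round 2: derive span(g,d) via R1 from span(g,f), span(f,d)
round 2: derive span(g,g) via R1 from span(g,c), span(c,g)
round 2: derive span(g,j) via R1 from span(g,f), span(f,j)
round 2: derive span(i,c) via R1 from span(i,g), span(g,c)
round 2: derive span(i,f) via R1 from span(i,g), span(g,f)
round 2: derive span(i,i) via R1 from span(i,g), span(g,i)
round 2: derive span(j,d) via R1 from span(j,f), span(f,d)
round 2: derive span(j,i) via R1 from span(j,g), span(g,i)
round 2: derive span(j,j) via R1 from span(j,f), span(f,j)
round 3: derive span(c,d) via R1 from span(c,f), span(f,d)
round 3: derive span(c,e) via R1 from span(c,f), span(f,e)
round 3: derive span(c,j) via R1 from span(c,f), span(f,j)
round 3: derive span(d,d) via R1 from span(d,f), span(f,d)
round 3: derive span(d,e) via R1 from span(d,f), span(f,e)
round 3: derive span(d,j) via R1 from span(d,f), span(f,j)
round 3: derive span(g,e) via R1 from span(g,f), span(f,e)
round 3: derive span(i,d) via R1 from span(i,f), span(f,d)
round 3: derive span(i,e) via R1 from span(i,f), span(f,e)
round 3: derive span(i,j) via R1 from span(i,f), span(f,j)

no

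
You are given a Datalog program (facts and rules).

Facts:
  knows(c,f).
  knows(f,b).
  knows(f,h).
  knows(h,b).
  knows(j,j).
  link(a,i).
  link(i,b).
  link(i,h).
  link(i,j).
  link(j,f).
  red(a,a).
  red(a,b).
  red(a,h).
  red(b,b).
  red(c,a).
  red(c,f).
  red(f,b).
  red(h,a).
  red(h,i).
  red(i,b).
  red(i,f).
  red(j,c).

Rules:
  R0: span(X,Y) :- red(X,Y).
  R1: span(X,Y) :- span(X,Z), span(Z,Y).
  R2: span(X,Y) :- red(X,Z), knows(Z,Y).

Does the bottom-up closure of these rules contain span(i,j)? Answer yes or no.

round 1: derive span(a,a) via R0 from red(a,a)
round 1: derive span(a,b) via R0 from red(a,b)
round 1: derive span(a,h) via R0 from red(a,h)
round 1: derive span(b,b) via R0 from red(b,b)
round 1: derive span(c,a) via R0 from red(c,a)
round 1: derive span(c,f) via R0 from red(c,f)
round 1: derive span(f,b) via R0 from red(f,b)
round 1: derive span(h,a) via R0 from red(h,a)
round 1: derive span(h,i) via R0 from red(h,i)
round 1: derive span(i,b) via R0 from red(i,b)
round 1: derive span(i,f) via R0 from red(i,f)
round 1: derive span(j,c) via R0 from red(j,c)
round 1: derive span(c,b) via R2 from red(c,f), knows(f,b)
round 1: derive span(c,h) via R2 from red(c,f), knows(f,h)
round 1: derive span(i,h) via R2 from red(i,f), knows(f,h)
round 1: derive span(j,f) via R2 from red(j,c), knows(c,f)
round 2: derive span(a,i) via R1 from span(a,h), span(h,i)
round 2: derive span(c,i) via R1 from span(c,h), span(h,i)
round 2: derive span(h,b) via R1 from span(h,a), span(a,b)
round 2: derive span(h,f) via R1 from span(h,i), span(i,f)
round 2: derive span(h,h) via R1 from span(h,a), span(a,h)
round 2: derive span(i,a) via R1 from span(i,h), span(h,a)
round 2: derive span(i,i) via R1 from span(i,h), span(h,i)
round 2: derive span(j,a) via R1 from span(j,c), span(c,a)
round 2: derive span(j,b) via R1 from span(j,c), span(c,b)
round 2: derive span(j,h) via R1 from span(j,c), span(c,h)
round 3: derive span(a,f) via R1 from span(a,h), span(h,f)
round 3: derive span(j,i) via R1 from span(j,a), span(a,i)

no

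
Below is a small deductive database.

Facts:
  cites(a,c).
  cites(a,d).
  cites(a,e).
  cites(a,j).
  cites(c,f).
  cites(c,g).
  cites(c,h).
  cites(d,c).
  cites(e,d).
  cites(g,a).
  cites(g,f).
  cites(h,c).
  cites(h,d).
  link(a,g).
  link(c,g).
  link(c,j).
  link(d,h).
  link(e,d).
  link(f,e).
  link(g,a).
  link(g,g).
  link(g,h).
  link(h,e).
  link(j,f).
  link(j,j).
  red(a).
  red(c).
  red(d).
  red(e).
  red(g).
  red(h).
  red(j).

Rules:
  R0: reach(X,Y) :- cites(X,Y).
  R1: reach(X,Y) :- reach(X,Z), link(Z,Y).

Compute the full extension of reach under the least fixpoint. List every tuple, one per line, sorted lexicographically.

round 1: derive reach(a,c) via R0 from cites(a,c)
round 1: derive reach(a,d) via R0 from cites(a,d)
round 1: derive reach(a,e) via R0 from cites(a,e)
round 1: derive reach(a,j) via R0 from cites(a,j)
round 1: derive reach(c,f) via R0 from cites(c,f)
round 1: derive reach(c,g) via R0 from cites(c,g)
round 1: derive reach(c,h) via R0 from cites(c,h)
round 1: derive reach(d,c) via R0 from cites(d,c)
round 1: derive reach(e,d) via R0 from cites(e,d)
round 1: derive reach(g,a) via R0 from cites(g,a)
round 1: derive reach(g,f) via R0 from cites(g,f)
round 1: derive reach(h,c) via R0 from cites(h,c)
round 1: derive reach(h,d) via R0 from cites(h,d)
round 2: derive reach(a,f) via R1 from reach(a,j), link(j,f)
round 2: derive reach(a,g) via R1 from reach(a,c), link(c,g)
round 2: derive reach(a,h) via R1 from reach(a,d), link(d,h)
round 2: derive reach(c,a) via R1 from reach(c,g), link(g,a)
round 2: derive reach(c,e) via R1 from reach(c,f), link(f,e)
round 2: derive reach(d,g) via R1 from reach(d,c), link(c,g)
round 2: derive reach(d,j) via R1 from reach(d,c), link(c,j)
round 2: derive reach(e,h) via R1 from reach(e,d), link(d,h)
round 2: derive reach(g,e) via R1 from reach(g,f), link(f,e)
round 2: derive reach(g,g) via R1 from reach(g,a), link(a,g)
round 2: derive reach(h,g) via R1 from reach(h,c), link(c,g)
round 2: derive reach(h,h) via R1 from reach(h,d), link(d,h)
round 2: derive reach(h,j) via R1 from reach(h,c), link(c,j)
round 3: derive reach(a,a) via R1 from reach(a,g), link(g,a)
round 3: derive reach(c,d) via R1 from reach(c,e), link(e,d)
round 3: derive reach(d,a) via R1 from reach(d,g), link(g,a)
round 3: derive reach(d,f) via R1 from reach(d,j), link(j,f)
round 3: derive reach(d,h) via R1 from reach(d,g), link(g,h)
round 3: derive reach(e,e) via R1 from reach(e,h), link(h,e)
round 3: derive reach(g,d) via R1 from reach(g,e), link(e,d)
round 3: derive reach(g,h) via R1 from reach(g,g), link(g,h)
round 3: derive reach(h,a) via R1 from reach(h,g), link(g,a)
round 3: derive reach(h,e) via R1 from reach(h,h), link(h,e)
round 3: derive reach(h,f) via R1 from reach(h,j), link(j,f)
round 4: derive reach(d,e) via R1 from reach(d,f), link(f,e)
round 5: derive reach(d,d) via R1 from reach(d,e), link(e,d)

reach(a,a)
reach(a,c)
reach(a,d)
reach(a,e)
reach(a,f)
reach(a,g)
reach(a,h)
reach(a,j)
reach(c,a)
reach(c,d)
reach(c,e)
reach(c,f)
reach(c,g)
reach(c,h)
reach(d,a)
reach(d,c)
reach(d,d)
reach(d,e)
reach(d,f)
reach(d,g)
reach(d,h)
reach(d,j)
reach(e,d)
reach(e,e)
reach(e,h)
reach(g,a)
reach(g,d)
reach(g,e)
reach(g,f)
reach(g,g)
reach(g,h)
reach(h,a)
reach(h,c)
reach(h,d)
reach(h,e)
reach(h,f)
reach(h,g)
reach(h,h)
reach(h,j)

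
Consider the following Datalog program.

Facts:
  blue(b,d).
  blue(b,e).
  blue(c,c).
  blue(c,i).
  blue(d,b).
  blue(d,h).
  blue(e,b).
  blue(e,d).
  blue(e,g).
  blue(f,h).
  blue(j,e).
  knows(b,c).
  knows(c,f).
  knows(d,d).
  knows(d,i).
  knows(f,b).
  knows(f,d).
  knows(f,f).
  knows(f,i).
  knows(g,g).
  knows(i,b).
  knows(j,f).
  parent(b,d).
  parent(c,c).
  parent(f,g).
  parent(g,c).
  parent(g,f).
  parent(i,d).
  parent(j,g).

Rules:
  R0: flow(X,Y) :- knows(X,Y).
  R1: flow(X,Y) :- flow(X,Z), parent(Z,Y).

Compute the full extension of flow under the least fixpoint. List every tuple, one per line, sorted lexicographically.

round 1: derive flow(b,c) via R0 from knows(b,c)
round 1: derive flow(c,f) via R0 from knows(c,f)
round 1: derive flow(d,d) via R0 from knows(d,d)
round 1: derive flow(d,i) via R0 from knows(d,i)
round 1: derive flow(f,b) via R0 from knows(f,b)
round 1: derive flow(f,d) via R0 from knows(f,d)
round 1: derive flow(f,f) via R0 from knows(f,f)
round 1: derive flow(f,i) via R0 from knows(f,i)
round 1: derive flow(g,g) via R0 from knows(g,g)
round 1: derive flow(i,b) via R0 from knows(i,b)
round 1: derive flow(j,f) via R0 from knows(j,f)
round 2: derive flow(c,g) via R1 from flow(c,f), parent(f,g)
round 2: derive flow(f,g) via R1 from flow(f,f), parent(f,g)
round 2: derive flow(g,c) via R1 from flow(g,g), parent(g,c)
round 2: derive flow(g,f) via R1 from flow(g,g), parent(g,f)
round 2: derive flow(i,d) via R1 from flow(i,b), parent(b,d)
round 2: derive flow(j,g) via R1 from flow(j,f), parent(f,g)
round 3: derive flow(c,c) via R1 from flow(c,g), parent(g,c)
round 3: derive flow(f,c) via R1 from flow(f,g), parent(g,c)
round 3: derive flow(j,c) via R1 from flow(j,g), parent(g,c)

flow(b,c)
flow(c,c)
flow(c,f)
flow(c,g)
flow(d,d)
flow(d,i)
flow(f,b)
flow(f,c)
flow(f,d)
flow(f,f)
flow(f,g)
flow(f,i)
flow(g,c)
flow(g,f)
flow(g,g)
flow(i,b)
flow(i,d)
flow(j,c)
flow(j,f)
flow(j,g)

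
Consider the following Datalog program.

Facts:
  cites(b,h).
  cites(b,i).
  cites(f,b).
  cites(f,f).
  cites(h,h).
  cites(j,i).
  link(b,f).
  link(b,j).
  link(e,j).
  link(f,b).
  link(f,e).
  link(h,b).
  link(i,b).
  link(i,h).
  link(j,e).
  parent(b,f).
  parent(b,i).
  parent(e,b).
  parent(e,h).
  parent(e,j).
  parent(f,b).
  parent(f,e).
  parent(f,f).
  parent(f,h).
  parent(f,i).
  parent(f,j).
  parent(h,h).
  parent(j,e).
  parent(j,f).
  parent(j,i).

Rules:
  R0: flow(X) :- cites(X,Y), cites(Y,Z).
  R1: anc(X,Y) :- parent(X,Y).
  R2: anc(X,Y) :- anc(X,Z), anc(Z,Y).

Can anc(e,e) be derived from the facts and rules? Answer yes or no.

yes

round 1: derive anc(b,f) via R1 from parent(b,f)
round 1: derive anc(b,i) via R1 from parent(b,i)
round 1: derive anc(e,b) via R1 from parent(e,b)
round 1: derive anc(e,h) via R1 from parent(e,h)
round 1: derive anc(e,j) via R1 from parent(e,j)
round 1: derive anc(f,b) via R1 from parent(f,b)
round 1: derive anc(f,e) via R1 from parent(f,e)
round 1: derive anc(f,f) via R1 from parent(f,f)
round 1: derive anc(f,h) via R1 from parent(f,h)
round 1: derive anc(f,i) via R1 from parent(f,i)
round 1: derive anc(f,j) via R1 from parent(f,j)
round 1: derive anc(h,h) via R1 from parent(h,h)
round 1: derive anc(j,e) via R1 from parent(j,e)
round 1: derive anc(j,f) via R1 from parent(j,f)
round 1: derive anc(j,i) via R1 from parent(j,i)
round 2: derive anc(b,b) via R2 from anc(b,f), anc(f,b)
round 2: derive anc(b,e) via R2 from anc(b,f), anc(f,e)
round 2: derive anc(b,h) via R2 from anc(b,f), anc(f,h)
round 2: derive anc(b,j) via R2 from anc(b,f), anc(f,j)
round 2: derive anc(e,e) via R2 from anc(e,j), anc(j,e)
round 2: derive anc(e,f) via R2 from anc(e,b), anc(b,f)
round 2: derive anc(e,i) via R2 from anc(e,b), anc(b,i)
round 2: derive anc(j,b) via R2 from anc(j,e), anc(e,b)
round 2: derive anc(j,h) via R2 from anc(j,e), anc(e,h)
round 2: derive anc(j,j) via R2 from anc(j,e), anc(e,j)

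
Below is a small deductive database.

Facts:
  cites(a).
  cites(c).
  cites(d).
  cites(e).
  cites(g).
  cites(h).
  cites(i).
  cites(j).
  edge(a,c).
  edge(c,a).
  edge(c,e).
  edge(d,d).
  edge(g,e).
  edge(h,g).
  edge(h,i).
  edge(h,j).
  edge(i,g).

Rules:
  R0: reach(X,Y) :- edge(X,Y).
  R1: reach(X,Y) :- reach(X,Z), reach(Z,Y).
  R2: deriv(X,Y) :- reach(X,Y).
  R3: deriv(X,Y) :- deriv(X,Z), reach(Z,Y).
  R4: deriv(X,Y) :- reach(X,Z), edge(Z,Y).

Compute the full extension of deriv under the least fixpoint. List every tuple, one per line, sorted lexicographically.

round 1: derive reach(a,c) via R0 from edge(a,c)
round 1: derive reach(c,a) via R0 from edge(c,a)
round 1: derive reach(c,e) via R0 from edge(c,e)
round 1: derive reach(d,d) via R0 from edge(d,d)
round 1: derive reach(g,e) via R0 from edge(g,e)
round 1: derive reach(h,g) via R0 from edge(h,g)
round 1: derive reach(h,i) via R0 from edge(h,i)
round 1: derive reach(h,j) via R0 from edge(h,j)
round 1: derive reach(i,g) via R0 from edge(i,g)
round 2: derive reach(a,a) via R1 from reach(a,c), reach(c,a)
round 2: derive reach(a,e) via R1 from reach(a,c), reach(c,e)
round 2: derive reach(c,c) via R1 from reach(c,a), reach(a,c)
round 2: derive reach(h,e) via R1 from reach(h,g), reach(g,e)
round 2: derive reach(i,e) via R1 from reach(i,g), reach(g,e)
round 2: derive deriv(a,c) via R2 from reach(a,c)
round 2: derive deriv(c,a) via R2 from reach(c,a)
round 2: derive deriv(c,e) via R2 from reach(c,e)
round 2: derive deriv(d,d) via R2 from reach(d,d)
round 2: derive deriv(g,e) via R2 from reach(g,e)
round 2: derive deriv(h,g) via R2 from reach(h,g)
round 2: derive deriv(h,i) via R2 from reach(h,i)
round 2: derive deriv(h,j) via R2 from reach(h,j)
round 2: derive deriv(i,g) via R2 from reach(i,g)
round 2: derive deriv(a,a) via R4 from reach(a,c), edge(c,a)
round 2: derive deriv(a,e) via R4 from reach(a,c), edge(c,e)
round 2: derive deriv(c,c) via R4 from reach(c,a), edge(a,c)
round 2: derive deriv(h,e) via R4 from reach(h,g), edge(g,e)
round 2: derive deriv(i,e) via R4 from reach(i,g), edge(g,e)

deriv(a,a)
deriv(a,c)
deriv(a,e)
deriv(c,a)
deriv(c,c)
deriv(c,e)
deriv(d,d)
deriv(g,e)
deriv(h,e)
deriv(h,g)
deriv(h,i)
deriv(h,j)
deriv(i,e)
deriv(i,g)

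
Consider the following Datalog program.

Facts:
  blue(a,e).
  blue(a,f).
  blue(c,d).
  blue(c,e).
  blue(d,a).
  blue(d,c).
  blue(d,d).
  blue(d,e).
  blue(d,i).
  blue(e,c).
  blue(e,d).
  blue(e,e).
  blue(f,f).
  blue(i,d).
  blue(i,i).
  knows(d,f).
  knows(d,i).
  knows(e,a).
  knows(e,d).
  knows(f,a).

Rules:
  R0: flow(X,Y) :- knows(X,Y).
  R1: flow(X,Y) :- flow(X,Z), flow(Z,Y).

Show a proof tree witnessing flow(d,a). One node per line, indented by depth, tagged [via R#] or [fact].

round 1: derive flow(d,f) via R0 from knows(d,f)
round 1: derive flow(d,i) via R0 from knows(d,i)
round 1: derive flow(e,a) via R0 from knows(e,a)
round 1: derive flow(e,d) via R0 from knows(e,d)
round 1: derive flow(f,a) via R0 from knows(f,a)
round 2: derive flow(d,a) via R1 from flow(d,f), flow(f,a)
round 2: derive flow(e,f) via R1 from flow(e,d), flow(d,f)
round 2: derive flow(e,i) via R1 from flow(e,d), flow(d,i)

flow(d,a)  [via R1]
  flow(d,f)  [via R0]
    knows(d,f)  [fact]
  flow(f,a)  [via R0]
    knows(f,a)  [fact]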